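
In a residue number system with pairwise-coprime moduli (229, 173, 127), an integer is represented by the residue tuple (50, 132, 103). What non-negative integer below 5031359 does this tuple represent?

1906246

The moduli are pairwise coprime; N = 229·173·127 = 5031359.
N/229 = 21971; 21971 ≡ 216 (mod 229); 216·88 ≡ 1, so inverse 88.
N/173 = 29083; 29083 ≡ 19 (mod 173); 19·82 ≡ 1, so inverse 82.
N/127 = 39617; 39617 ≡ 120 (mod 127); 120·18 ≡ 1, so inverse 18.
x ≡ 50·21971·88 + 132·29083·82 + 103·39617·18 = 484916710.
484916710 mod 5031359 = 1906246.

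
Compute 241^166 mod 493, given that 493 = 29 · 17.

Mod 29: 241 ≡ 9; by Fermat, exponent reduces to 166 mod 28 = 26; 9^26 ≡ 24 (mod 29).
Mod 17: 241 ≡ 3; by Fermat, exponent reduces to 166 mod 16 = 6; 3^6 ≡ 15 (mod 17).
Combine by CRT: x ≡ 24 (mod 29), x ≡ 15 (mod 17) ⇒ x ≡ 372 (mod 493).

372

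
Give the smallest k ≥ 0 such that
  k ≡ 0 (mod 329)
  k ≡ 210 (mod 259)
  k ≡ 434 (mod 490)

gcd(329, 259) = 7 and 7 | (210 − 0), so the pair is consistent; merging gives k ≡ 987 (mod 12173), where 12173 = lcm(329, 259).
gcd(12173, 490) = 7 and 7 | (434 − 987), so the pair is consistent; merging gives k ≡ 475734 (mod 852110), where 852110 = lcm(12173, 490).
The solution is unique modulo lcm(329, 259, 490) = 852110.

475734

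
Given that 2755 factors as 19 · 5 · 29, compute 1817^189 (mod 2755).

Mod 19: 1817 ≡ 12; by Fermat, exponent reduces to 189 mod 18 = 9; 12^9 ≡ 18 (mod 19).
Mod 5: 1817 ≡ 2; by Fermat, exponent reduces to 189 mod 4 = 1; 2^1 ≡ 2 (mod 5).
Mod 29: 1817 ≡ 19; by Fermat, exponent reduces to 189 mod 28 = 21; 19^21 ≡ 17 (mod 29).
Combine by CRT: x ≡ 18 (mod 19), x ≡ 2 (mod 5), x ≡ 17 (mod 29) ⇒ x ≡ 1177 (mod 2755).

1177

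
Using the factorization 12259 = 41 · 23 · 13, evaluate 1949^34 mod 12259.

Mod 41: 1949 ≡ 22; 22^34 ≡ 2 (mod 41).
Mod 23: 1949 ≡ 17; by Fermat, exponent reduces to 34 mod 22 = 12; 17^12 ≡ 6 (mod 23).
Mod 13: 1949 ≡ 12; by Fermat, exponent reduces to 34 mod 12 = 10; 12^10 ≡ 1 (mod 13).
Combine by CRT: x ≡ 2 (mod 41), x ≡ 6 (mod 23), x ≡ 1 (mod 13) ⇒ x ≡ 10908 (mod 12259).

10908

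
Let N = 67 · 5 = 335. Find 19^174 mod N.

Mod 67: 19 ≡ 19; by Fermat, exponent reduces to 174 mod 66 = 42; 19^42 ≡ 14 (mod 67).
Mod 5: 19 ≡ 4; by Fermat, exponent reduces to 174 mod 4 = 2; 4^2 ≡ 1 (mod 5).
Combine by CRT: x ≡ 14 (mod 67), x ≡ 1 (mod 5) ⇒ x ≡ 81 (mod 335).

81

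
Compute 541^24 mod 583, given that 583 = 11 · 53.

Mod 11: 541 ≡ 2; by Fermat, exponent reduces to 24 mod 10 = 4; 2^4 ≡ 5 (mod 11).
Mod 53: 541 ≡ 11; 11^24 ≡ 46 (mod 53).
Combine by CRT: x ≡ 5 (mod 11), x ≡ 46 (mod 53) ⇒ x ≡ 258 (mod 583).

258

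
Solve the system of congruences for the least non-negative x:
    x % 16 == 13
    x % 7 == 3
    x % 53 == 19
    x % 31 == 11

39133

From x ≡ 13 (mod 16) write x = 13 + 16t. Substituting into x ≡ 3 (mod 7) gives 16t ≡ 4 (mod 7), and since 2⁻¹ ≡ 4 (mod 7), t ≡ 2. Hence x ≡ 13 + 16·2 = 45 (mod 112).
From x ≡ 45 (mod 112) write x = 45 + 112t. Substituting into x ≡ 19 (mod 53) gives 112t ≡ 27 (mod 53), and since 6⁻¹ ≡ 9 (mod 53), t ≡ 31. Hence x ≡ 45 + 112·31 = 3517 (mod 5936).
From x ≡ 3517 (mod 5936) write x = 3517 + 5936t. Substituting into x ≡ 11 (mod 31) gives 5936t ≡ 28 (mod 31), and since 15⁻¹ ≡ 29 (mod 31), t ≡ 6. Hence x ≡ 3517 + 5936·6 = 39133 (mod 184016).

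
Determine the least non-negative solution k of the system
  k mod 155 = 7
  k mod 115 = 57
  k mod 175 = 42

gcd(155, 115) = 5 and 5 | (57 − 7), so the pair is consistent; merging gives k ≡ 1092 (mod 3565), where 3565 = lcm(155, 115).
gcd(3565, 175) = 5 and 5 | (42 − 1092), so the pair is consistent; merging gives k ≡ 1092 (mod 124775), where 124775 = lcm(3565, 175).
The solution is unique modulo lcm(155, 115, 175) = 124775.

1092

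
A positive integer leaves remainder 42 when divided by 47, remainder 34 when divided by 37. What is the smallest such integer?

Combine the congruences pairwise.
From t ≡ 42 (mod 47) write t = 42 + 47s. Substituting into t ≡ 34 (mod 37) gives 47s ≡ 29 (mod 37), and since 10⁻¹ ≡ 26 (mod 37), s ≡ 14. Hence t ≡ 42 + 47·14 = 700 (mod 1739).

700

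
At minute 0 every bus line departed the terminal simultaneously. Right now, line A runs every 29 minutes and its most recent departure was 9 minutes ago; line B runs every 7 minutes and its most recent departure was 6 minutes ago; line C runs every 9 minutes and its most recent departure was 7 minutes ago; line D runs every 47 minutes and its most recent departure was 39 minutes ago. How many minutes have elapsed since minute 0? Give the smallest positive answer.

45394

The moduli are pairwise coprime; N = 29·7·9·47 = 85869.
N/29 = 2961; 2961 ≡ 3 (mod 29); 3·10 ≡ 1, so inverse 10.
N/7 = 12267; 12267 ≡ 3 (mod 7); 3·5 ≡ 1, so inverse 5.
N/9 = 9541; 9541 ≡ 1 (mod 9), inverse 1.
N/47 = 1827; 1827 ≡ 41 (mod 47); 41·39 ≡ 1, so inverse 39.
t ≡ 9·2961·10 + 6·12267·5 + 7·9541·1 + 39·1827·39 = 3480154.
3480154 mod 85869 = 45394.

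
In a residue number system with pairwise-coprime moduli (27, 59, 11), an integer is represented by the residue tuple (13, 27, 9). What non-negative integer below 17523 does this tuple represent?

The moduli are pairwise coprime; N = 27·59·11 = 17523.
N/27 = 649; 649 ≡ 1 (mod 27), inverse 1.
N/59 = 297; 297 ≡ 2 (mod 59); 2·30 ≡ 1, so inverse 30.
N/11 = 1593; 1593 ≡ 9 (mod 11); 9·5 ≡ 1, so inverse 5.
x ≡ 13·649·1 + 27·297·30 + 9·1593·5 = 320692.
320692 mod 17523 = 5278.

5278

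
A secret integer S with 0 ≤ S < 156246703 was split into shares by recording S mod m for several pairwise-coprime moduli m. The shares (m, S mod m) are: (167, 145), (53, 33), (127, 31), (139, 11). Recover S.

140117988

The moduli are pairwise coprime; N = 167·53·127·139 = 156246703.
N/167 = 935609; 935609 ≡ 75 (mod 167); 75·49 ≡ 1, so inverse 49.
N/53 = 2948051; 2948051 ≡ 32 (mod 53); 32·5 ≡ 1, so inverse 5.
N/127 = 1230289; 1230289 ≡ 40 (mod 127); 40·54 ≡ 1, so inverse 54.
N/139 = 1124077; 1124077 ≡ 123 (mod 139); 123·26 ≡ 1, so inverse 26.
S ≡ 145·935609·49 + 33·2948051·5 + 31·1230289·54 + 11·1124077·26 = 9514920168.
9514920168 mod 156246703 = 140117988.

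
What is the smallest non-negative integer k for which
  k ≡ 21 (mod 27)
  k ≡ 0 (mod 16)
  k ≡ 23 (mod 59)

3504

The moduli are pairwise coprime; N = 27·16·59 = 25488.
N/27 = 944; 944 ≡ 26 (mod 27); 26·26 ≡ 1, so inverse 26.
N/16 = 1593; 1593 ≡ 9 (mod 16); 9·9 ≡ 1, so inverse 9.
N/59 = 432; 432 ≡ 19 (mod 59); 19·28 ≡ 1, so inverse 28.
k ≡ 21·944·26 + 0·1593·9 + 23·432·28 = 793632.
793632 mod 25488 = 3504.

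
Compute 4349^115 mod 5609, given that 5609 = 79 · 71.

Mod 79: 4349 ≡ 4; by Fermat, exponent reduces to 115 mod 78 = 37; 4^37 ≡ 5 (mod 79).
Mod 71: 4349 ≡ 18; by Fermat, exponent reduces to 115 mod 70 = 45; 18^45 ≡ 37 (mod 71).
Combine by CRT: x ≡ 5 (mod 79), x ≡ 37 (mod 71) ⇒ x ≡ 321 (mod 5609).

321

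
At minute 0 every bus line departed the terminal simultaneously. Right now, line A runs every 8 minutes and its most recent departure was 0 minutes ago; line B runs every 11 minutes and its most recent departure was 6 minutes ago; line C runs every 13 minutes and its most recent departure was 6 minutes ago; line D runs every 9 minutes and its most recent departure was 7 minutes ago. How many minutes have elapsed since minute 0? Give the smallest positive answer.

From t ≡ 0 (mod 8) write t = 0 + 8s. Substituting into t ≡ 6 (mod 11) gives 8s ≡ 6 (mod 11), and since 8⁻¹ ≡ 7 (mod 11), s ≡ 9. Hence t ≡ 0 + 8·9 = 72 (mod 88).
From t ≡ 72 (mod 88) write t = 72 + 88s. Substituting into t ≡ 6 (mod 13) gives 88s ≡ 12 (mod 13), and since 10⁻¹ ≡ 4 (mod 13), s ≡ 9. Hence t ≡ 72 + 88·9 = 864 (mod 1144).
From t ≡ 864 (mod 1144) write t = 864 + 1144s. Substituting into t ≡ 7 (mod 9) gives 1144s ≡ 7 (mod 9), and since 1⁻¹ ≡ 1 (mod 9), s ≡ 7. Hence t ≡ 864 + 1144·7 = 8872 (mod 10296).

8872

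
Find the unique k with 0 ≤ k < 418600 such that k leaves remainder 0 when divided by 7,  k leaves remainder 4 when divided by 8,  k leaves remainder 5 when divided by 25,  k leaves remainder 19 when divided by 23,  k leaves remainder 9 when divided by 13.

From k ≡ 0 (mod 7) write k = 0 + 7t. Substituting into k ≡ 4 (mod 8) gives 7t ≡ 4 (mod 8), and since 7⁻¹ ≡ 7 (mod 8), t ≡ 4. Hence k ≡ 0 + 7·4 = 28 (mod 56).
From k ≡ 28 (mod 56) write k = 28 + 56t. Substituting into k ≡ 5 (mod 25) gives 56t ≡ 2 (mod 25), and since 6⁻¹ ≡ 21 (mod 25), t ≡ 17. Hence k ≡ 28 + 56·17 = 980 (mod 1400).
From k ≡ 980 (mod 1400) write k = 980 + 1400t. Substituting into k ≡ 19 (mod 23) gives 1400t ≡ 5 (mod 23), and since 20⁻¹ ≡ 15 (mod 23), t ≡ 6. Hence k ≡ 980 + 1400·6 = 9380 (mod 32200).
From k ≡ 9380 (mod 32200) write k = 9380 + 32200t. Substituting into k ≡ 9 (mod 13) gives 32200t ≡ 2 (mod 13), and since 12⁻¹ ≡ 12 (mod 13), t ≡ 11. Hence k ≡ 9380 + 32200·11 = 363580 (mod 418600).

363580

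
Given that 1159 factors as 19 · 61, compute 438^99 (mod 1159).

172

Mod 19: 438 ≡ 1; by Fermat, exponent reduces to 99 mod 18 = 9; 1^9 ≡ 1 (mod 19).
Mod 61: 438 ≡ 11; by Fermat, exponent reduces to 99 mod 60 = 39; 11^39 ≡ 50 (mod 61).
Combine by CRT: x ≡ 1 (mod 19), x ≡ 50 (mod 61) ⇒ x ≡ 172 (mod 1159).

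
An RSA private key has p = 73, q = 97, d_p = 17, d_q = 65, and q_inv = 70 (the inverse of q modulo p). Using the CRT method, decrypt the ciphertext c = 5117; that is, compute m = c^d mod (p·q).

2319

m₁ = c^(d_p) mod p: c ≡ 7 (mod 73), and 7^17 mod 73 = 56.
m₂ = c^(d_q) mod q: c ≡ 73 (mod 97), and 73^65 mod 97 = 88.
h = q_inv·(m₁ − m₂) mod p = 70·(56 − 88) mod 73 = 23.
m = m₂ + h·q = 88 + 23·97 = 2319.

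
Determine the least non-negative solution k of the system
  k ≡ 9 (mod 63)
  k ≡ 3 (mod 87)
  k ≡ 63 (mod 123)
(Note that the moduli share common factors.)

gcd(63, 87) = 3 and 3 | (3 − 9), so the pair is consistent; merging gives k ≡ 1395 (mod 1827), where 1827 = lcm(63, 87).
gcd(1827, 123) = 3 and 3 | (63 − 1395), so the pair is consistent; merging gives k ≡ 61686 (mod 74907), where 74907 = lcm(1827, 123).
The solution is unique modulo lcm(63, 87, 123) = 74907.

61686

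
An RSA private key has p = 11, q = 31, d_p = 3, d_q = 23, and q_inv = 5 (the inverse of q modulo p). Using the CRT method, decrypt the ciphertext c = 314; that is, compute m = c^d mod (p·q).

m₁ = c^(d_p) mod p: c ≡ 6 (mod 11), and 6^3 mod 11 = 7.
m₂ = c^(d_q) mod q: c ≡ 4 (mod 31), and 4^23 mod 31 = 2.
h = q_inv·(m₁ − m₂) mod p = 5·(7 − 2) mod 11 = 3.
m = m₂ + h·q = 2 + 3·31 = 95.

95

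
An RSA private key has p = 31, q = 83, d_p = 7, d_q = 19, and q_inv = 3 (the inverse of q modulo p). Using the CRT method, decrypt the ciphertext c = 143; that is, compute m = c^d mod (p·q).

2146

m₁ = c^(d_p) mod p: c ≡ 19 (mod 31), and 19^7 mod 31 = 7.
m₂ = c^(d_q) mod q: c ≡ 60 (mod 83), and 60^19 mod 83 = 71.
h = q_inv·(m₁ − m₂) mod p = 3·(7 − 71) mod 31 = 25.
m = m₂ + h·q = 71 + 25·83 = 2146.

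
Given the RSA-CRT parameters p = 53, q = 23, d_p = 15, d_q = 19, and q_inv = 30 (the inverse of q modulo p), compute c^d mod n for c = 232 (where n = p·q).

m₁ = c^(d_p) mod p: c ≡ 20 (mod 53), and 20^15 mod 53 = 22.
m₂ = c^(d_q) mod q: c ≡ 2 (mod 23), and 2^19 mod 23 = 3.
h = q_inv·(m₁ − m₂) mod p = 30·(22 − 3) mod 53 = 40.
m = m₂ + h·q = 3 + 40·23 = 923.

923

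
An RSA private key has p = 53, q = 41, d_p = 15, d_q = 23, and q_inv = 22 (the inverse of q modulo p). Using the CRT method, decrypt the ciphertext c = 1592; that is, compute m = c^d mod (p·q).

1286

m₁ = c^(d_p) mod p: c ≡ 2 (mod 53), and 2^15 mod 53 = 14.
m₂ = c^(d_q) mod q: c ≡ 34 (mod 41), and 34^23 mod 41 = 15.
h = q_inv·(m₁ − m₂) mod p = 22·(14 − 15) mod 53 = 31.
m = m₂ + h·q = 15 + 31·41 = 1286.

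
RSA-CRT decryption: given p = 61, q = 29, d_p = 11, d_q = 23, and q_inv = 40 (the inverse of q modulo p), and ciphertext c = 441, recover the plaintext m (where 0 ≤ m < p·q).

m₁ = c^(d_p) mod p: c ≡ 14 (mod 61), and 14^11 mod 61 = 48.
m₂ = c^(d_q) mod q: c ≡ 6 (mod 29), and 6^23 mod 29 = 22.
h = q_inv·(m₁ − m₂) mod p = 40·(48 − 22) mod 61 = 3.
m = m₂ + h·q = 22 + 3·29 = 109.

109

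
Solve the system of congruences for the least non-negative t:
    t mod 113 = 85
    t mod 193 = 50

12402

Combine the congruences pairwise.
From t ≡ 85 (mod 113) write t = 85 + 113s. Substituting into t ≡ 50 (mod 193) gives 113s ≡ 158 (mod 193), and since 113⁻¹ ≡ 41 (mod 193), s ≡ 109. Hence t ≡ 85 + 113·109 = 12402 (mod 21809).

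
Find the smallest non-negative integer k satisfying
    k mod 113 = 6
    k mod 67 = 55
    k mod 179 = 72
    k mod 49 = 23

32444001

The moduli are pairwise coprime; N = 113·67·179·49 = 66405241.
N/113 = 587657; 587657 ≡ 57 (mod 113); 57·2 ≡ 1, so inverse 2.
N/67 = 991123; 991123 ≡ 59 (mod 67); 59·25 ≡ 1, so inverse 25.
N/179 = 370979; 370979 ≡ 91 (mod 179); 91·120 ≡ 1, so inverse 120.
N/49 = 1355209; 1355209 ≡ 16 (mod 49); 16·46 ≡ 1, so inverse 46.
k ≡ 6·587657·2 + 55·991123·25 + 72·370979·120 + 23·1355209·46 = 6008915691.
6008915691 mod 66405241 = 32444001.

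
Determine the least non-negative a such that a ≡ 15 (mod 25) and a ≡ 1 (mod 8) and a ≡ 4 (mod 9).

265

Combine the congruences pairwise.
From a ≡ 15 (mod 25) write a = 15 + 25t. Substituting into a ≡ 1 (mod 8) gives 25t ≡ 2 (mod 8), and since 1⁻¹ ≡ 1 (mod 8), t ≡ 2. Hence a ≡ 15 + 25·2 = 65 (mod 200).
From a ≡ 65 (mod 200) write a = 65 + 200t. Substituting into a ≡ 4 (mod 9) gives 200t ≡ 2 (mod 9), and since 2⁻¹ ≡ 5 (mod 9), t ≡ 1. Hence a ≡ 65 + 200·1 = 265 (mod 1800).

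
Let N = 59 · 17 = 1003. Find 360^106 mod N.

25

Mod 59: 360 ≡ 6; by Fermat, exponent reduces to 106 mod 58 = 48; 6^48 ≡ 25 (mod 59).
Mod 17: 360 ≡ 3; by Fermat, exponent reduces to 106 mod 16 = 10; 3^10 ≡ 8 (mod 17).
Combine by CRT: x ≡ 25 (mod 59), x ≡ 8 (mod 17) ⇒ x ≡ 25 (mod 1003).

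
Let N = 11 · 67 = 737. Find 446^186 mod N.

357

Mod 11: 446 ≡ 6; by Fermat, exponent reduces to 186 mod 10 = 6; 6^6 ≡ 5 (mod 11).
Mod 67: 446 ≡ 44; by Fermat, exponent reduces to 186 mod 66 = 54; 44^54 ≡ 22 (mod 67).
Combine by CRT: x ≡ 5 (mod 11), x ≡ 22 (mod 67) ⇒ x ≡ 357 (mod 737).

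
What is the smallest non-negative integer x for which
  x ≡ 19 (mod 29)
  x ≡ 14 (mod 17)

48

Combine the congruences pairwise.
From x ≡ 19 (mod 29) write x = 19 + 29t. Substituting into x ≡ 14 (mod 17) gives 29t ≡ 12 (mod 17), and since 12⁻¹ ≡ 10 (mod 17), t ≡ 1. Hence x ≡ 19 + 29·1 = 48 (mod 493).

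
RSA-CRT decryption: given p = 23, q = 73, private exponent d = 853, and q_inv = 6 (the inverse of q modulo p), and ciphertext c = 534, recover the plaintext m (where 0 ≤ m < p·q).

d_p = d mod (p−1) = 853 mod 22 = 17; d_q = d mod (q−1) = 61.
m₁ = c^(d_p) mod p: c ≡ 5 (mod 23), and 5^17 mod 23 = 15.
m₂ = c^(d_q) mod q: c ≡ 23 (mod 73), and 23^61 mod 73 = 38.
h = q_inv·(m₁ − m₂) mod p = 6·(15 − 38) mod 23 = 0.
m = m₂ + h·q = 38 + 0·73 = 38.

38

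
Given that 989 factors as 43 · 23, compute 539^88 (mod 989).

Mod 43: 539 ≡ 23; by Fermat, exponent reduces to 88 mod 42 = 4; 23^4 ≡ 40 (mod 43).
Mod 23: 539 ≡ 10; since 22 | 88, by Fermat 10^88 ≡ 1 (mod 23).
Combine by CRT: x ≡ 40 (mod 43), x ≡ 1 (mod 23) ⇒ x ≡ 599 (mod 989).

599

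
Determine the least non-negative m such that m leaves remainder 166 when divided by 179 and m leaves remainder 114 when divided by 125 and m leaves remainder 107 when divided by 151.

From m ≡ 166 (mod 179) write m = 166 + 179t. Substituting into m ≡ 114 (mod 125) gives 179t ≡ 73 (mod 125), and since 54⁻¹ ≡ 44 (mod 125), t ≡ 87. Hence m ≡ 166 + 179·87 = 15739 (mod 22375).
From m ≡ 15739 (mod 22375) write m = 15739 + 22375t. Substituting into m ≡ 107 (mod 151) gives 22375t ≡ 72 (mod 151), and since 27⁻¹ ≡ 28 (mod 151), t ≡ 53. Hence m ≡ 15739 + 22375·53 = 1201614 (mod 3378625).

1201614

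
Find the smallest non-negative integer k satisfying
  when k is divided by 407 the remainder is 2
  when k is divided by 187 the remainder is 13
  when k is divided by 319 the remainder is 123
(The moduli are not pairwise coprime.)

Combine the congruences pairwise.
gcd(407, 187) = 11 and 11 | (13 − 2), so the pair is consistent; merging gives k ≡ 2444 (mod 6919), where 6919 = lcm(407, 187).
gcd(6919, 319) = 11 and 11 | (123 − 2444), so the pair is consistent; merging gives k ≡ 120067 (mod 200651), where 200651 = lcm(6919, 319).
The solution is unique modulo lcm(407, 187, 319) = 200651.

120067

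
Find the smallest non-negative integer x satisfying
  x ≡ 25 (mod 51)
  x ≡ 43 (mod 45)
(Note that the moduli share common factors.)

178

Combine the congruences pairwise.
gcd(51, 45) = 3 and 3 | (43 − 25), so the pair is consistent; merging gives x ≡ 178 (mod 765), where 765 = lcm(51, 45).
The solution is unique modulo lcm(51, 45) = 765.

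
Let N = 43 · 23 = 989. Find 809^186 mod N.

Mod 43: 809 ≡ 35; by Fermat, exponent reduces to 186 mod 42 = 18; 35^18 ≡ 11 (mod 43).
Mod 23: 809 ≡ 4; by Fermat, exponent reduces to 186 mod 22 = 10; 4^10 ≡ 6 (mod 23).
Combine by CRT: x ≡ 11 (mod 43), x ≡ 6 (mod 23) ⇒ x ≡ 742 (mod 989).

742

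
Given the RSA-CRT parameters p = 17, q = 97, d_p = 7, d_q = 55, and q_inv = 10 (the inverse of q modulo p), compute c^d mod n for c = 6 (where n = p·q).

1255

m₁ = c^(d_p) mod p: c ≡ 6 (mod 17), and 6^7 mod 17 = 14.
m₂ = c^(d_q) mod q: c ≡ 6 (mod 97), and 6^55 mod 97 = 91.
h = q_inv·(m₁ − m₂) mod p = 10·(14 − 91) mod 17 = 12.
m = m₂ + h·q = 91 + 12·97 = 1255.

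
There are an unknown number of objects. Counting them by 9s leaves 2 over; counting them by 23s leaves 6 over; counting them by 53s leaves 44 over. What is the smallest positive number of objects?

The moduli are pairwise coprime; M = 9·23·53 = 10971.
M/9 = 1219; 1219 ≡ 4 (mod 9); 4·7 ≡ 1, so inverse 7.
M/23 = 477; 477 ≡ 17 (mod 23); 17·19 ≡ 1, so inverse 19.
M/53 = 207; 207 ≡ 48 (mod 53); 48·21 ≡ 1, so inverse 21.
N ≡ 2·1219·7 + 6·477·19 + 44·207·21 = 262712.
262712 mod 10971 = 10379.

10379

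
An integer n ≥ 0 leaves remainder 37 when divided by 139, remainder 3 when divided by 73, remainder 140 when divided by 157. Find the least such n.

From n ≡ 37 (mod 139) write n = 37 + 139t. Substituting into n ≡ 3 (mod 73) gives 139t ≡ 39 (mod 73), and since 66⁻¹ ≡ 52 (mod 73), t ≡ 57. Hence n ≡ 37 + 139·57 = 7960 (mod 10147).
From n ≡ 7960 (mod 10147) write n = 7960 + 10147t. Substituting into n ≡ 140 (mod 157) gives 10147t ≡ 30 (mod 157), and since 99⁻¹ ≡ 46 (mod 157), t ≡ 124. Hence n ≡ 7960 + 10147·124 = 1266188 (mod 1593079).

1266188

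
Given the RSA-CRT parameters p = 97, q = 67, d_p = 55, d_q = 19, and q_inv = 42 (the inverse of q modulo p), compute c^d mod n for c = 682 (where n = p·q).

1314

m₁ = c^(d_p) mod p: c ≡ 3 (mod 97), and 3^55 mod 97 = 53.
m₂ = c^(d_q) mod q: c ≡ 12 (mod 67), and 12^19 mod 67 = 41.
h = q_inv·(m₁ − m₂) mod p = 42·(53 − 41) mod 97 = 19.
m = m₂ + h·q = 41 + 19·67 = 1314.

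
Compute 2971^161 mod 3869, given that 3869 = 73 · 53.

3847

Mod 73: 2971 ≡ 51; by Fermat, exponent reduces to 161 mod 72 = 17; 51^17 ≡ 51 (mod 73).
Mod 53: 2971 ≡ 3; by Fermat, exponent reduces to 161 mod 52 = 5; 3^5 ≡ 31 (mod 53).
Combine by CRT: x ≡ 51 (mod 73), x ≡ 31 (mod 53) ⇒ x ≡ 3847 (mod 3869).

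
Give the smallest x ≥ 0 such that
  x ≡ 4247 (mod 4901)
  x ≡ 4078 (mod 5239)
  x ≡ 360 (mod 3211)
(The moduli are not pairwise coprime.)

gcd(4901, 5239) = 169 and 169 | (4078 − 4247), so the pair is consistent; merging gives x ≡ 82663 (mod 151931), where 151931 = lcm(4901, 5239).
gcd(151931, 3211) = 169 and 169 | (360 − 82663), so the pair is consistent; merging gives x ≡ 2665490 (mod 2886689), where 2886689 = lcm(151931, 3211).
The solution is unique modulo lcm(4901, 5239, 3211) = 2886689.

2665490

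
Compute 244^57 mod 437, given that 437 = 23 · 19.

Mod 23: 244 ≡ 14; by Fermat, exponent reduces to 57 mod 22 = 13; 14^13 ≡ 11 (mod 23).
Mod 19: 244 ≡ 16; by Fermat, exponent reduces to 57 mod 18 = 3; 16^3 ≡ 11 (mod 19).
Combine by CRT: x ≡ 11 (mod 23), x ≡ 11 (mod 19) ⇒ x ≡ 11 (mod 437).

11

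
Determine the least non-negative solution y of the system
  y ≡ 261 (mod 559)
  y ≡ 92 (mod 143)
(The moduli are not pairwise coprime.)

1379

gcd(559, 143) = 13 and 13 | (92 − 261), so the pair is consistent; merging gives y ≡ 1379 (mod 6149), where 6149 = lcm(559, 143).
The solution is unique modulo lcm(559, 143) = 6149.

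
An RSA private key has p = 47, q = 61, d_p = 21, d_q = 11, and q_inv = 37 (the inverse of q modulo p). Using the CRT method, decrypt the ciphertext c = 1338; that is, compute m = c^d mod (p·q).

m₁ = c^(d_p) mod p: c ≡ 22 (mod 47), and 22^21 mod 47 = 10.
m₂ = c^(d_q) mod q: c ≡ 57 (mod 61), and 57^11 mod 61 = 56.
h = q_inv·(m₁ − m₂) mod p = 37·(10 − 56) mod 47 = 37.
m = m₂ + h·q = 56 + 37·61 = 2313.

2313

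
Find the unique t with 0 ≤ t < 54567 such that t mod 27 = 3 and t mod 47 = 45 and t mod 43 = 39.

Combine the congruences pairwise.
From t ≡ 3 (mod 27) write t = 3 + 27s. Substituting into t ≡ 45 (mod 47) gives 27s ≡ 42 (mod 47), and since 27⁻¹ ≡ 7 (mod 47), s ≡ 12. Hence t ≡ 3 + 27·12 = 327 (mod 1269).
From t ≡ 327 (mod 1269) write t = 327 + 1269s. Substituting into t ≡ 39 (mod 43) gives 1269s ≡ 13 (mod 43), and since 22⁻¹ ≡ 2 (mod 43), s ≡ 26. Hence t ≡ 327 + 1269·26 = 33321 (mod 54567).

33321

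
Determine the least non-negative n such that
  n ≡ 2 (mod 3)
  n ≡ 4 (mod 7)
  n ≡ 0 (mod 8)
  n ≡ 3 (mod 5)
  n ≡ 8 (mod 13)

6248

From n ≡ 2 (mod 3) write n = 2 + 3t. Substituting into n ≡ 4 (mod 7) gives 3t ≡ 2 (mod 7), and since 3⁻¹ ≡ 5 (mod 7), t ≡ 3. Hence n ≡ 2 + 3·3 = 11 (mod 21).
From n ≡ 11 (mod 21) write n = 11 + 21t. Substituting into n ≡ 0 (mod 8) gives 21t ≡ 5 (mod 8), and since 5⁻¹ ≡ 5 (mod 8), t ≡ 1. Hence n ≡ 11 + 21·1 = 32 (mod 168).
From n ≡ 32 (mod 168) write n = 32 + 168t. Substituting into n ≡ 3 (mod 5) gives 168t ≡ 1 (mod 5), and since 3⁻¹ ≡ 2 (mod 5), t ≡ 2. Hence n ≡ 32 + 168·2 = 368 (mod 840).
From n ≡ 368 (mod 840) write n = 368 + 840t. Substituting into n ≡ 8 (mod 13) gives 840t ≡ 4 (mod 13), and since 8⁻¹ ≡ 5 (mod 13), t ≡ 7. Hence n ≡ 368 + 840·7 = 6248 (mod 10920).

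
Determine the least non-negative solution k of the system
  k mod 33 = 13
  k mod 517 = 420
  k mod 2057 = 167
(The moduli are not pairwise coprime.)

242893

gcd(33, 517) = 11 and 11 | (420 − 13), so the pair is consistent; merging gives k ≡ 937 (mod 1551), where 1551 = lcm(33, 517).
gcd(1551, 2057) = 11 and 11 | (167 − 937), so the pair is consistent; merging gives k ≡ 242893 (mod 290037), where 290037 = lcm(1551, 2057).
The solution is unique modulo lcm(33, 517, 2057) = 290037.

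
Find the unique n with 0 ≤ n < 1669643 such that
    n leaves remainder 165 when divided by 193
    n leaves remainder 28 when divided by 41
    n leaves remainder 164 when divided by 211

595184

The moduli are pairwise coprime; M = 193·41·211 = 1669643.
M/193 = 8651; 8651 ≡ 159 (mod 193); 159·17 ≡ 1, so inverse 17.
M/41 = 40723; 40723 ≡ 10 (mod 41); 10·37 ≡ 1, so inverse 37.
M/211 = 7913; 7913 ≡ 106 (mod 211); 106·2 ≡ 1, so inverse 2.
n ≡ 165·8651·17 + 28·40723·37 + 164·7913·2 = 69050547.
69050547 mod 1669643 = 595184.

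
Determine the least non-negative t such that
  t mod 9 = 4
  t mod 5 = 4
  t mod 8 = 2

The moduli are pairwise coprime; N = 9·5·8 = 360.
N/9 = 40; 40 ≡ 4 (mod 9); 4·7 ≡ 1, so inverse 7.
N/5 = 72; 72 ≡ 2 (mod 5); 2·3 ≡ 1, so inverse 3.
N/8 = 45; 45 ≡ 5 (mod 8); 5·5 ≡ 1, so inverse 5.
t ≡ 4·40·7 + 4·72·3 + 2·45·5 = 2434.
2434 mod 360 = 274.

274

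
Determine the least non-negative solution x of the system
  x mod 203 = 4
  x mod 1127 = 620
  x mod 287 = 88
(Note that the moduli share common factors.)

599057

Combine the congruences pairwise.
gcd(203, 1127) = 7 and 7 | (620 − 4), so the pair is consistent; merging gives x ≡ 10763 (mod 32683), where 32683 = lcm(203, 1127).
gcd(32683, 287) = 7 and 7 | (88 − 10763), so the pair is consistent; merging gives x ≡ 599057 (mod 1340003), where 1340003 = lcm(32683, 287).
The solution is unique modulo lcm(203, 1127, 287) = 1340003.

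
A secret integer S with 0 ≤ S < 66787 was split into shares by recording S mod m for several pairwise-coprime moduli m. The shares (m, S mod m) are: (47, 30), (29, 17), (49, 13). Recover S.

13096

The moduli are pairwise coprime; N = 47·29·49 = 66787.
N/47 = 1421; 1421 ≡ 11 (mod 47); 11·30 ≡ 1, so inverse 30.
N/29 = 2303; 2303 ≡ 12 (mod 29); 12·17 ≡ 1, so inverse 17.
N/49 = 1363; 1363 ≡ 40 (mod 49); 40·38 ≡ 1, so inverse 38.
S ≡ 30·1421·30 + 17·2303·17 + 13·1363·38 = 2617789.
2617789 mod 66787 = 13096.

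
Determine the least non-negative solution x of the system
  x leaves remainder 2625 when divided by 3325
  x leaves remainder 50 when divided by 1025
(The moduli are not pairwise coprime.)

9275

gcd(3325, 1025) = 25 and 25 | (50 − 2625), so the pair is consistent; merging gives x ≡ 9275 (mod 136325), where 136325 = lcm(3325, 1025).
The solution is unique modulo lcm(3325, 1025) = 136325.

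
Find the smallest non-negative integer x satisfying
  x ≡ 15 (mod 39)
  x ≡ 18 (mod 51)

gcd(39, 51) = 3 and 3 | (18 − 15), so the pair is consistent; merging gives x ≡ 171 (mod 663), where 663 = lcm(39, 51).
The solution is unique modulo lcm(39, 51) = 663.

171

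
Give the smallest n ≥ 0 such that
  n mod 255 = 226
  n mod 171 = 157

11956

Combine the congruences pairwise.
gcd(255, 171) = 3 and 3 | (157 − 226), so the pair is consistent; merging gives n ≡ 11956 (mod 14535), where 14535 = lcm(255, 171).
The solution is unique modulo lcm(255, 171) = 14535.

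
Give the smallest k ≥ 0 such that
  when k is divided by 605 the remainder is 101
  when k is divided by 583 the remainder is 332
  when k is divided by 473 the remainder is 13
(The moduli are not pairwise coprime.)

Combine the congruences pairwise.
gcd(605, 583) = 11 and 11 | (332 − 101), so the pair is consistent; merging gives k ≡ 22486 (mod 32065), where 32065 = lcm(605, 583).
gcd(32065, 473) = 11 and 11 | (13 − 22486), so the pair is consistent; merging gives k ≡ 407266 (mod 1378795), where 1378795 = lcm(32065, 473).
The solution is unique modulo lcm(605, 583, 473) = 1378795.

407266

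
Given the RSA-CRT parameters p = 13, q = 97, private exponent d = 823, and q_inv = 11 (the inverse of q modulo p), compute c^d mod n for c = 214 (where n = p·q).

748

d_p = d mod (p−1) = 823 mod 12 = 7; d_q = d mod (q−1) = 55.
m₁ = c^(d_p) mod p: c ≡ 6 (mod 13), and 6^7 mod 13 = 7.
m₂ = c^(d_q) mod q: c ≡ 20 (mod 97), and 20^55 mod 97 = 69.
h = q_inv·(m₁ − m₂) mod p = 11·(7 − 69) mod 13 = 7.
m = m₂ + h·q = 69 + 7·97 = 748.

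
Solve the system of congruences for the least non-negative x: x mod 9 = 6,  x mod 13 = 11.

24

From x ≡ 6 (mod 9) write x = 6 + 9t. Substituting into x ≡ 11 (mod 13) gives 9t ≡ 5 (mod 13), and since 9⁻¹ ≡ 3 (mod 13), t ≡ 2. Hence x ≡ 6 + 9·2 = 24 (mod 117).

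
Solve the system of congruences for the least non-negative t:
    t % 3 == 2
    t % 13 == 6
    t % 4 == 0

From t ≡ 2 (mod 3) write t = 2 + 3s. Substituting into t ≡ 6 (mod 13) gives 3s ≡ 4 (mod 13), and since 3⁻¹ ≡ 9 (mod 13), s ≡ 10. Hence t ≡ 2 + 3·10 = 32 (mod 39).
From t ≡ 32 (mod 39) write t = 32 + 39s. Substituting into t ≡ 0 (mod 4) gives 39s ≡ 0 (mod 4), and since 3⁻¹ ≡ 3 (mod 4), s ≡ 0. Hence t ≡ 32 + 39·0 = 32 (mod 156).

32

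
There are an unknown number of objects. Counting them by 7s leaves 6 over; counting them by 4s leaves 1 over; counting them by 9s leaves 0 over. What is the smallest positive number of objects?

The moduli are pairwise coprime; M = 7·4·9 = 252.
M/7 = 36; 36 ≡ 1 (mod 7), inverse 1.
M/4 = 63; 63 ≡ 3 (mod 4); 3·3 ≡ 1, so inverse 3.
M/9 = 28; 28 ≡ 1 (mod 9), inverse 1.
N ≡ 6·36·1 + 1·63·3 + 0·28·1 = 405.
405 mod 252 = 153.

153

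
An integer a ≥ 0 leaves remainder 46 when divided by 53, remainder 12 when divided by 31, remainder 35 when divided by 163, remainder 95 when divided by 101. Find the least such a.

6801536

The moduli are pairwise coprime; N = 53·31·163·101 = 27048709.
N/53 = 510353; 510353 ≡ 16 (mod 53); 16·10 ≡ 1, so inverse 10.
N/31 = 872539; 872539 ≡ 13 (mod 31); 13·12 ≡ 1, so inverse 12.
N/163 = 165943; 165943 ≡ 9 (mod 163); 9·145 ≡ 1, so inverse 145.
N/101 = 267809; 267809 ≡ 58 (mod 101); 58·54 ≡ 1, so inverse 54.
a ≡ 46·510353·10 + 12·872539·12 + 35·165943·145 + 95·267809·54 = 2576428891.
2576428891 mod 27048709 = 6801536.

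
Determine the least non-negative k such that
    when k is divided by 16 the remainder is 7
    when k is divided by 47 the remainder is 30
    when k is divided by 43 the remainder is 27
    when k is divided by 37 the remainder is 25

From k ≡ 7 (mod 16) write k = 7 + 16t. Substituting into k ≡ 30 (mod 47) gives 16t ≡ 23 (mod 47), and since 16⁻¹ ≡ 3 (mod 47), t ≡ 22. Hence k ≡ 7 + 16·22 = 359 (mod 752).
From k ≡ 359 (mod 752) write k = 359 + 752t. Substituting into k ≡ 27 (mod 43) gives 752t ≡ 12 (mod 43), and since 21⁻¹ ≡ 41 (mod 43), t ≡ 19. Hence k ≡ 359 + 752·19 = 14647 (mod 32336).
From k ≡ 14647 (mod 32336) write k = 14647 + 32336t. Substituting into k ≡ 25 (mod 37) gives 32336t ≡ 30 (mod 37), and since 35⁻¹ ≡ 18 (mod 37), t ≡ 22. Hence k ≡ 14647 + 32336·22 = 726039 (mod 1196432).

726039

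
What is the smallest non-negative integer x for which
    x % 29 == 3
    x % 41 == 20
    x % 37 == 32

The moduli are pairwise coprime; N = 29·41·37 = 43993.
N/29 = 1517; 1517 ≡ 9 (mod 29); 9·13 ≡ 1, so inverse 13.
N/41 = 1073; 1073 ≡ 7 (mod 41); 7·6 ≡ 1, so inverse 6.
N/37 = 1189; 1189 ≡ 5 (mod 37); 5·15 ≡ 1, so inverse 15.
x ≡ 3·1517·13 + 20·1073·6 + 32·1189·15 = 758643.
758643 mod 43993 = 10762.

10762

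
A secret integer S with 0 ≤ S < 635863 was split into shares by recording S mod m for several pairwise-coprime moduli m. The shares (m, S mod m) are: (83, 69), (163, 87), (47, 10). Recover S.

From S ≡ 69 (mod 83) write S = 69 + 83t. Substituting into S ≡ 87 (mod 163) gives 83t ≡ 18 (mod 163), and since 83⁻¹ ≡ 55 (mod 163), t ≡ 12. Hence S ≡ 69 + 83·12 = 1065 (mod 13529).
From S ≡ 1065 (mod 13529) write S = 1065 + 13529t. Substituting into S ≡ 10 (mod 47) gives 13529t ≡ 26 (mod 47), and since 40⁻¹ ≡ 20 (mod 47), t ≡ 3. Hence S ≡ 1065 + 13529·3 = 41652 (mod 635863).

41652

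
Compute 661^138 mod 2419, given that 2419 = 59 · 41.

1130

Mod 59: 661 ≡ 12; by Fermat, exponent reduces to 138 mod 58 = 22; 12^22 ≡ 9 (mod 59).
Mod 41: 661 ≡ 5; by Fermat, exponent reduces to 138 mod 40 = 18; 5^18 ≡ 23 (mod 41).
Combine by CRT: x ≡ 9 (mod 59), x ≡ 23 (mod 41) ⇒ x ≡ 1130 (mod 2419).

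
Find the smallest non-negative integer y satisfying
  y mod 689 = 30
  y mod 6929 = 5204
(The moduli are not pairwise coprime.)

gcd(689, 6929) = 13 and 13 | (5204 − 30), so the pair is consistent; merging gives y ≡ 310080 (mod 367237), where 367237 = lcm(689, 6929).
The solution is unique modulo lcm(689, 6929) = 367237.

310080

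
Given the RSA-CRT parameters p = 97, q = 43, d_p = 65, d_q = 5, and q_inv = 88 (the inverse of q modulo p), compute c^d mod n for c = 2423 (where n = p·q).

m₁ = c^(d_p) mod p: c ≡ 95 (mod 97), and 95^65 mod 97 = 72.
m₂ = c^(d_q) mod q: c ≡ 15 (mod 43), and 15^5 mod 43 = 38.
h = q_inv·(m₁ − m₂) mod p = 88·(72 − 38) mod 97 = 82.
m = m₂ + h·q = 38 + 82·43 = 3564.

3564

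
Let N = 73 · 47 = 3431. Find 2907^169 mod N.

Mod 73: 2907 ≡ 60; by Fermat, exponent reduces to 169 mod 72 = 25; 60^25 ≡ 44 (mod 73).
Mod 47: 2907 ≡ 40; by Fermat, exponent reduces to 169 mod 46 = 31; 40^31 ≡ 31 (mod 47).
Combine by CRT: x ≡ 44 (mod 73), x ≡ 31 (mod 47) ⇒ x ≡ 1723 (mod 3431).

1723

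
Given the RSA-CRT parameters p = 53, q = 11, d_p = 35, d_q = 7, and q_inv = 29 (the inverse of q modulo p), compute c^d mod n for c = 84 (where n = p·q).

193

m₁ = c^(d_p) mod p: c ≡ 31 (mod 53), and 31^35 mod 53 = 34.
m₂ = c^(d_q) mod q: c ≡ 7 (mod 11), and 7^7 mod 11 = 6.
h = q_inv·(m₁ − m₂) mod p = 29·(34 − 6) mod 53 = 17.
m = m₂ + h·q = 6 + 17·11 = 193.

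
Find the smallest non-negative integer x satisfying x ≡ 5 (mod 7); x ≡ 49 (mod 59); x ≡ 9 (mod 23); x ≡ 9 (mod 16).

The moduli are pairwise coprime; N = 7·59·23·16 = 151984.
N/7 = 21712; 21712 ≡ 5 (mod 7); 5·3 ≡ 1, so inverse 3.
N/59 = 2576; 2576 ≡ 39 (mod 59); 39·56 ≡ 1, so inverse 56.
N/23 = 6608; 6608 ≡ 7 (mod 23); 7·10 ≡ 1, so inverse 10.
N/16 = 9499; 9499 ≡ 11 (mod 16); 11·3 ≡ 1, so inverse 3.
x ≡ 5·21712·3 + 49·2576·56 + 9·6608·10 + 9·9499·3 = 8245417.
8245417 mod 151984 = 38281.

38281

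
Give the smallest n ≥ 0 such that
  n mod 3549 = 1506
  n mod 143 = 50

Combine the congruences pairwise.
gcd(3549, 143) = 13 and 13 | (50 − 1506), so the pair is consistent; merging gives n ≡ 5055 (mod 39039), where 39039 = lcm(3549, 143).
The solution is unique modulo lcm(3549, 143) = 39039.

5055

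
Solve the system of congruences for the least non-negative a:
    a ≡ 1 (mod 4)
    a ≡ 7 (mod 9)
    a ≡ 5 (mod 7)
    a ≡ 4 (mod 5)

1069

Combine the congruences pairwise.
From a ≡ 1 (mod 4) write a = 1 + 4t. Substituting into a ≡ 7 (mod 9) gives 4t ≡ 6 (mod 9), and since 4⁻¹ ≡ 7 (mod 9), t ≡ 6. Hence a ≡ 1 + 4·6 = 25 (mod 36).
From a ≡ 25 (mod 36) write a = 25 + 36t. Substituting into a ≡ 5 (mod 7) gives 36t ≡ 1 (mod 7), and since 1⁻¹ ≡ 1 (mod 7), t ≡ 1. Hence a ≡ 25 + 36·1 = 61 (mod 252).
From a ≡ 61 (mod 252) write a = 61 + 252t. Substituting into a ≡ 4 (mod 5) gives 252t ≡ 3 (mod 5), and since 2⁻¹ ≡ 3 (mod 5), t ≡ 4. Hence a ≡ 61 + 252·4 = 1069 (mod 1260).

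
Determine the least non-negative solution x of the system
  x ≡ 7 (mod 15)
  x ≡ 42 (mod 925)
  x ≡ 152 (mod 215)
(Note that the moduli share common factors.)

gcd(15, 925) = 5 and 5 | (42 − 7), so the pair is consistent; merging gives x ≡ 967 (mod 2775), where 2775 = lcm(15, 925).
gcd(2775, 215) = 5 and 5 | (152 − 967), so the pair is consistent; merging gives x ≡ 84217 (mod 119325), where 119325 = lcm(2775, 215).
The solution is unique modulo lcm(15, 925, 215) = 119325.

84217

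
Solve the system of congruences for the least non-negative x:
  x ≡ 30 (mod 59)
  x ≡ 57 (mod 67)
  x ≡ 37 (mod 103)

221693

The moduli are pairwise coprime; N = 59·67·103 = 407159.
N/59 = 6901; 6901 ≡ 57 (mod 59); 57·29 ≡ 1, so inverse 29.
N/67 = 6077; 6077 ≡ 47 (mod 67); 47·10 ≡ 1, so inverse 10.
N/103 = 3953; 3953 ≡ 39 (mod 103); 39·37 ≡ 1, so inverse 37.
x ≡ 30·6901·29 + 57·6077·10 + 37·3953·37 = 14879417.
14879417 mod 407159 = 221693.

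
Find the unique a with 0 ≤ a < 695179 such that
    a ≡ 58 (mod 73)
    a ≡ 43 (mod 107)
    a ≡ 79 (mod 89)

From a ≡ 58 (mod 73) write a = 58 + 73t. Substituting into a ≡ 43 (mod 107) gives 73t ≡ 92 (mod 107), and since 73⁻¹ ≡ 22 (mod 107), t ≡ 98. Hence a ≡ 58 + 73·98 = 7212 (mod 7811).
From a ≡ 7212 (mod 7811) write a = 7212 + 7811t. Substituting into a ≡ 79 (mod 89) gives 7811t ≡ 76 (mod 89), and since 68⁻¹ ≡ 72 (mod 89), t ≡ 43. Hence a ≡ 7212 + 7811·43 = 343085 (mod 695179).

343085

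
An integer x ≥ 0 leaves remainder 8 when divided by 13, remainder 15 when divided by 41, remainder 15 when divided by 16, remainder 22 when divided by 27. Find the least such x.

60367

Combine the congruences pairwise.
From x ≡ 8 (mod 13) write x = 8 + 13t. Substituting into x ≡ 15 (mod 41) gives 13t ≡ 7 (mod 41), and since 13⁻¹ ≡ 19 (mod 41), t ≡ 10. Hence x ≡ 8 + 13·10 = 138 (mod 533).
From x ≡ 138 (mod 533) write x = 138 + 533t. Substituting into x ≡ 15 (mod 16) gives 533t ≡ 5 (mod 16), and since 5⁻¹ ≡ 13 (mod 16), t ≡ 1. Hence x ≡ 138 + 533·1 = 671 (mod 8528).
From x ≡ 671 (mod 8528) write x = 671 + 8528t. Substituting into x ≡ 22 (mod 27) gives 8528t ≡ 26 (mod 27), and since 23⁻¹ ≡ 20 (mod 27), t ≡ 7. Hence x ≡ 671 + 8528·7 = 60367 (mod 230256).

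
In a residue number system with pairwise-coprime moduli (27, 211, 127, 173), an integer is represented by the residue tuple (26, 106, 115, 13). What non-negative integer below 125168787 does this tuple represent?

14052284

From x ≡ 26 (mod 27) write x = 26 + 27t. Substituting into x ≡ 106 (mod 211) gives 27t ≡ 80 (mod 211), and since 27⁻¹ ≡ 86 (mod 211), t ≡ 128. Hence x ≡ 26 + 27·128 = 3482 (mod 5697).
From x ≡ 3482 (mod 5697) write x = 3482 + 5697t. Substituting into x ≡ 115 (mod 127) gives 5697t ≡ 62 (mod 127), and since 109⁻¹ ≡ 7 (mod 127), t ≡ 53. Hence x ≡ 3482 + 5697·53 = 305423 (mod 723519).
From x ≡ 305423 (mod 723519) write x = 305423 + 723519t. Substituting into x ≡ 13 (mod 173) gives 723519t ≡ 108 (mod 173), and since 33⁻¹ ≡ 21 (mod 173), t ≡ 19. Hence x ≡ 305423 + 723519·19 = 14052284 (mod 125168787).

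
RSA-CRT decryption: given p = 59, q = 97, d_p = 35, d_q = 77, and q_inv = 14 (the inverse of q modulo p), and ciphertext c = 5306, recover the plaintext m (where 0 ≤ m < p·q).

211

m₁ = c^(d_p) mod p: c ≡ 55 (mod 59), and 55^35 mod 59 = 34.
m₂ = c^(d_q) mod q: c ≡ 68 (mod 97), and 68^77 mod 97 = 17.
h = q_inv·(m₁ − m₂) mod p = 14·(34 − 17) mod 59 = 2.
m = m₂ + h·q = 17 + 2·97 = 211.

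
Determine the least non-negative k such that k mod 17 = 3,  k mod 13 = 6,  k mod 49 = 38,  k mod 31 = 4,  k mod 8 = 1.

635225

The moduli are pairwise coprime; N = 17·13·49·31·8 = 2685592.
N/17 = 157976; 157976 ≡ 12 (mod 17); 12·10 ≡ 1, so inverse 10.
N/13 = 206584; 206584 ≡ 1 (mod 13), inverse 1.
N/49 = 54808; 54808 ≡ 26 (mod 49); 26·17 ≡ 1, so inverse 17.
N/31 = 86632; 86632 ≡ 18 (mod 31); 18·19 ≡ 1, so inverse 19.
N/8 = 335699; 335699 ≡ 3 (mod 8); 3·3 ≡ 1, so inverse 3.
k ≡ 3·157976·10 + 6·206584·1 + 38·54808·17 + 4·86632·19 + 1·335699·3 = 48975881.
48975881 mod 2685592 = 635225.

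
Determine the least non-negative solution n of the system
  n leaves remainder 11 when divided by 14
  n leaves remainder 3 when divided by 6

gcd(14, 6) = 2 and 2 | (3 − 11), so the pair is consistent; merging gives n ≡ 39 (mod 42), where 42 = lcm(14, 6).
The solution is unique modulo lcm(14, 6) = 42.

39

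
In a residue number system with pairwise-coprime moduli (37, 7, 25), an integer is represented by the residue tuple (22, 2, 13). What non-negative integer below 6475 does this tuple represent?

From x ≡ 22 (mod 37) write x = 22 + 37t. Substituting into x ≡ 2 (mod 7) gives 37t ≡ 1 (mod 7), and since 2⁻¹ ≡ 4 (mod 7), t ≡ 4. Hence x ≡ 22 + 37·4 = 170 (mod 259).
From x ≡ 170 (mod 259) write x = 170 + 259t. Substituting into x ≡ 13 (mod 25) gives 259t ≡ 18 (mod 25), and since 9⁻¹ ≡ 14 (mod 25), t ≡ 2. Hence x ≡ 170 + 259·2 = 688 (mod 6475).

688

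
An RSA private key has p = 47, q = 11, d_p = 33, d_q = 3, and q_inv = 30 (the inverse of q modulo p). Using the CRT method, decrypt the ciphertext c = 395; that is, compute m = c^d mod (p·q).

43

m₁ = c^(d_p) mod p: c ≡ 19 (mod 47), and 19^33 mod 47 = 43.
m₂ = c^(d_q) mod q: c ≡ 10 (mod 11), and 10^3 mod 11 = 10.
h = q_inv·(m₁ − m₂) mod p = 30·(43 − 10) mod 47 = 3.
m = m₂ + h·q = 10 + 3·11 = 43.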